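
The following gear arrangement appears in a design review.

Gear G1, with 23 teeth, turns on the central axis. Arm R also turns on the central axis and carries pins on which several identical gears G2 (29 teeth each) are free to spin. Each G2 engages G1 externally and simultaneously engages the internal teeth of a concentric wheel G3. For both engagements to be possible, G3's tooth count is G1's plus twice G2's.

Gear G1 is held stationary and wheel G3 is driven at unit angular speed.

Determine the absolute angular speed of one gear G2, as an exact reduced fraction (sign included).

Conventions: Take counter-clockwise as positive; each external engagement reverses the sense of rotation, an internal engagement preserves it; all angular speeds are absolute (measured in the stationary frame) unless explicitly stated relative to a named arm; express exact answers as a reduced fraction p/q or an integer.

class = planetary set [G3 = 23+2·29 = 81; Willis about the carrier]
ring teeth: 23 + 2·29 = 81
23(ω_sun−ω_arm) = −81(ω_ring−ω_arm),  ω_sun = 0, ω_ring = 1
23(0−ω_arm) = −81(1−ω_arm)  ⇒  104·ω_arm = 81  ⇒  ω_arm = 81/104
sun–planet mesh: 23·(0−81/104) = −29·(ω_p−ω_arm)  ⇒  ω_p−ω_arm = 1863/3016
ω_p = 81/104 + 1863/3016 = 81/58
exact speed ratio = 81/58

81/58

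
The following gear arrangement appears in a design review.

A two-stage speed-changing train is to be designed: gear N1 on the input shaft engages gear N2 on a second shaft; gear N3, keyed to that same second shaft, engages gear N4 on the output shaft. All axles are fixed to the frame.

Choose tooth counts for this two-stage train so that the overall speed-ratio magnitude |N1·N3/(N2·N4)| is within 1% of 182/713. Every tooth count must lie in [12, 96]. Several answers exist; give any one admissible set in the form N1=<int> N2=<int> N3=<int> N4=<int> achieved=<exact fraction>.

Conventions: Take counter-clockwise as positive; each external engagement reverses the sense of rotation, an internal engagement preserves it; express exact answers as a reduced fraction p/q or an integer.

2-stage fixed-axis compound train for ratio 182/713
target = 182/713 in lowest terms: an exact hit needs N1·N3 = k·182 and N2·N4 = k·713 for one integer k, every count in [12, 96]; additionally prefer no 1:1 stage (N1 ≠ N2, N3 ≠ N4)
k = 1: N1·N3 = 182 = 13·14, N2·N4 = 713 = 23·31
achieved = 13·14/(23·31) = 182/713; |achieved − target| = 0 ≤ 91/35650 ✓

N1=13 N2=23 N3=14 N4=31 achieved=182/713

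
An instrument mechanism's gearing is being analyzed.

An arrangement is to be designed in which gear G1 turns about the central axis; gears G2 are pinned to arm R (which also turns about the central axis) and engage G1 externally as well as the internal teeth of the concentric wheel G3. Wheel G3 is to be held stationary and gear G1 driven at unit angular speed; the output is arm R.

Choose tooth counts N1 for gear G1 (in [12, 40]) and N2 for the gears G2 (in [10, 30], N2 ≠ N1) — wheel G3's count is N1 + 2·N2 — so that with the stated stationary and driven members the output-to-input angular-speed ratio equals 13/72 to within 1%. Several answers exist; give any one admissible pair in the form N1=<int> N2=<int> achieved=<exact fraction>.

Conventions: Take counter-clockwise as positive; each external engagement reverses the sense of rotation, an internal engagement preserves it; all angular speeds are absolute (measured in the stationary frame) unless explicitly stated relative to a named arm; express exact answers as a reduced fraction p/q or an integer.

N1=13 N2=23 achieved=13/72

planetary set to be sized for 13/72 (Willis relation)
Willis with ω_ring = 0: ω_arm/ω_sun = N1/(N1+N3); set equal to 13/72  ⇒  N3/N1 = 1/(13/72) − 1 = 59/13
N3 = N1 + 2·N2  ⇒  N2/N1 = (N3/N1 − 1)/2 = (59/13 − 1)/2 = 23/13
smallest multiple with N1 ≥ 12 and N2 ≥ 10: k = 1  ⇒  N1 = 1·13 = 13, N2 = 1·23 = 23 (N1 ≤ 40, N2 ≤ 30, N2 ≠ N1 ✓), N3 = 13 + 2·23 = 59
check: N1/(N1+N3) with N1 = 13, N3 = 59 gives 13/72; |achieved − target| = 0 ≤ 13/7200 ✓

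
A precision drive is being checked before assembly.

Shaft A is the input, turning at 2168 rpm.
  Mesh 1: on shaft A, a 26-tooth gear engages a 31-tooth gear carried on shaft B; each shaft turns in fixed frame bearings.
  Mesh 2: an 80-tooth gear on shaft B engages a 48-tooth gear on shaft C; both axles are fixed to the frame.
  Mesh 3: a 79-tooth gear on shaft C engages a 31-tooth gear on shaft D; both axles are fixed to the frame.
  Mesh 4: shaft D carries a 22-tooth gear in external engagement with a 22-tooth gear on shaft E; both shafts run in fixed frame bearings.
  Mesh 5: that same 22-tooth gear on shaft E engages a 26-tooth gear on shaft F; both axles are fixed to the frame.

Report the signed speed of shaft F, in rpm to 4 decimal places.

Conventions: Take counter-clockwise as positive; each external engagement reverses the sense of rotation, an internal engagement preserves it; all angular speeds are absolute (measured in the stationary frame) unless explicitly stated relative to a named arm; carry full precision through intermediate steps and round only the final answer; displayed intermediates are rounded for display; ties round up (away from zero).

-6534.8318 rpm

recognized (6 fixed axles, 5 meshes): fixed-axis compound train
mesh 1 [26T→31T]: ω = 2168.0000×26/31 = 1818.3226 rpm, sense flips to −
mesh 2 [80T→48T]: ω = 1818.3226×80/48 = 3030.5376 rpm, sense flips to +
mesh 3 [79T→31T]: ω = 3030.5376×79/31 = 7722.9830 rpm, sense flips to −
mesh 4 [22T→22T]: ω = 7722.9830×22/22 = 7722.9830 rpm, sense flips to +
mesh 5 [22T→26T]: ω = 7722.9830×22/26 = 6534.8318 rpm, sense flips to −
signed output speed = -6534.8318 rpm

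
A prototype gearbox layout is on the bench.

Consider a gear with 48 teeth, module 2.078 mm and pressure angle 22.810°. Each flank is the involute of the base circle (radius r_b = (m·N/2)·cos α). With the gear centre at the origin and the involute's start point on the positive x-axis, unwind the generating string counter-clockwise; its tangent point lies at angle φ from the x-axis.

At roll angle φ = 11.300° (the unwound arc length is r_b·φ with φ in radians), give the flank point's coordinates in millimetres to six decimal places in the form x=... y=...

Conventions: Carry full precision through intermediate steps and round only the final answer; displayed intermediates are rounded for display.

x=46.857183 y=0.117097

class = single-mesh tooth geometry [base-circle involute, m = 2.078, 48T]
pitch radius r_p = m·N/2 = 2.078·48/2 = 49.872000
base radius r_b = r_p·cos α = 49.872000·cos 22.810° = 45.971785
roll angle φ = 11.300° = 0.19722221 rad
x = r_b·(cos φ + φ·sin φ) = 46.857183
y = r_b·(sin φ − φ·cos φ) = 0.117097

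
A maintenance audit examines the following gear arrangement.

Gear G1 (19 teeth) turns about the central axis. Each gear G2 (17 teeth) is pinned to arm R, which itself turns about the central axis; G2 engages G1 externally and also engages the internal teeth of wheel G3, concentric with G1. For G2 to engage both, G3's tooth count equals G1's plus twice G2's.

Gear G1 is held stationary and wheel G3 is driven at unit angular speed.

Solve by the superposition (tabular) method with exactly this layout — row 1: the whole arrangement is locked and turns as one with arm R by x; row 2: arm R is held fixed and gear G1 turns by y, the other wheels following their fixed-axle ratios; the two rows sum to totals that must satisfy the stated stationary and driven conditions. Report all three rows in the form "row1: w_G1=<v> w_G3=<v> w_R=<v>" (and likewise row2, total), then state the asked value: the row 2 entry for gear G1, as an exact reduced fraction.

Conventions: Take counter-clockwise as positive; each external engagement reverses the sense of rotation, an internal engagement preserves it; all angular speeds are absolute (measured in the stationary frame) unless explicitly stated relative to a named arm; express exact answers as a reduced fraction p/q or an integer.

planetary set (19T centre, 17T on arm, 53T internal) — Willis relation
row 1 — lock + rotate with arm: ω_sun = ω_ring = ω_arm = x
row 2 (arm held, sun turns y): ω_ring = −(19/53)·y, ω_arm = 0
boundary: total ω_sun = x + y = 0 and total ω_ring = x − (19/53)·y = 1  ⇒  y = -53/72, x = 53/72
row 2 ring = −(19/53)·(-53/72) = 19/72
totals (row 1 + row 2): sun 53/72 + (-53/72) = 0, ring 53/72 + 19/72 = 1, arm 53/72 + 0 = 53/72
asked cell (row2, sun) = -53/72

row1: w_G1=53/72 w_G3=53/72 w_R=53/72
row2: w_G1=-53/72 w_G3=19/72 w_R=0
total: w_G1=0 w_G3=1 w_R=53/72
asked value: -53/72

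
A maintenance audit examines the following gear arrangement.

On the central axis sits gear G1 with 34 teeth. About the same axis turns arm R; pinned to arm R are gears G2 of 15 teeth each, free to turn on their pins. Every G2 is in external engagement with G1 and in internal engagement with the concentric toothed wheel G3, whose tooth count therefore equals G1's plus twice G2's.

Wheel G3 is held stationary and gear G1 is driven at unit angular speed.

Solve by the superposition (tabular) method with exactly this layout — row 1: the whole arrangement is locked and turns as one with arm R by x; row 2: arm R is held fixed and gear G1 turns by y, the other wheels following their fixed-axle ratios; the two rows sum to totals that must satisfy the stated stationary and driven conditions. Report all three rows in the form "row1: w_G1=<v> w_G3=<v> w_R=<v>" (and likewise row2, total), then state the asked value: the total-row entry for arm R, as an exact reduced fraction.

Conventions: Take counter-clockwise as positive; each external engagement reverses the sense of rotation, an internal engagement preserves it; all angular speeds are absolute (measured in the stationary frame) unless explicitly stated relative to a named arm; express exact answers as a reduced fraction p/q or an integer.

class = planetary set [G3 = 34+2·15 = 64; Willis about the carrier]
row 1: whole set turns with the arm by x
row 2: sun turns y, ring = −(34/64)·y, arm 0
boundary: total ω_ring = x − (34/64)·y = 0 and total ω_sun = x + y = 1  ⇒  y = 32/49, x = 17/49
row 2 ring = −(34/64)·32/49 = -17/49
totals (row 1 + row 2): sun 17/49 + 32/49 = 1, ring 17/49 + (-17/49) = 0, arm 17/49 + 0 = 17/49
asked cell (total, arm) = 17/49

row1: w_G1=17/49 w_G3=17/49 w_R=17/49
row2: w_G1=32/49 w_G3=-17/49 w_R=0
total: w_G1=1 w_G3=0 w_R=17/49
asked value: 17/49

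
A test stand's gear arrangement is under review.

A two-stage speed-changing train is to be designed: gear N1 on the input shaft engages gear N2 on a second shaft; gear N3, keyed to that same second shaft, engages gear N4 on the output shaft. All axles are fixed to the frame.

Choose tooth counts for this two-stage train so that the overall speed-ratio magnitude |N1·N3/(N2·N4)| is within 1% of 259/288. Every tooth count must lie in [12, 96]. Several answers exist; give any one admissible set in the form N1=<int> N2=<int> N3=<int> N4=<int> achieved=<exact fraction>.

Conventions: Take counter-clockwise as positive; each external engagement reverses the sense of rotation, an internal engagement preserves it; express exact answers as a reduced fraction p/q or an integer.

N1=14 N2=12 N3=37 N4=48 achieved=259/288

2-stage fixed-axis compound train for ratio 259/288
target = 259/288 in lowest terms: an exact hit needs N1·N3 = k·259 and N2·N4 = k·288 for one integer k, every count in [12, 96]; additionally prefer no 1:1 stage (N1 ≠ N2, N3 ≠ N4)
k = 1: no 1:1-free in-range split of k·259 and k·288 into factor pairs; take k = 2
k = 2: N1·N3 = 518 = 14·37, N2·N4 = 576 = 12·48
achieved = 14·37/(12·48) = 259/288; |achieved − target| = 0 ≤ 259/28800 ✓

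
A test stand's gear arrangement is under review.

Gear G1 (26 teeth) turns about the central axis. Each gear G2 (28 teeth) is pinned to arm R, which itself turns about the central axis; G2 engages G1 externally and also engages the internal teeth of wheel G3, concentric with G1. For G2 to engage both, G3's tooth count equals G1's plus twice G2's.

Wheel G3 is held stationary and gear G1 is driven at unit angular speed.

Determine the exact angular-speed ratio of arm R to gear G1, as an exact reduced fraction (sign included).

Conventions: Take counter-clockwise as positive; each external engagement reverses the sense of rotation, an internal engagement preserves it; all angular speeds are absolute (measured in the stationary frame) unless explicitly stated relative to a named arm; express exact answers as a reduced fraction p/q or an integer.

class = planetary set [G3 = 26+2·28 = 82; Willis about the carrier]
ring teeth: 26 + 2·28 = 82
26(ω_sun−ω_arm) = −82(ω_ring−ω_arm),  ω_ring = 0, ω_sun = 1
26(1−ω_arm) = −82(0−ω_arm)  ⇒  108·ω_arm = 26  ⇒  ω_arm = 13/54
ω_out/ω_in = 13/54

13/54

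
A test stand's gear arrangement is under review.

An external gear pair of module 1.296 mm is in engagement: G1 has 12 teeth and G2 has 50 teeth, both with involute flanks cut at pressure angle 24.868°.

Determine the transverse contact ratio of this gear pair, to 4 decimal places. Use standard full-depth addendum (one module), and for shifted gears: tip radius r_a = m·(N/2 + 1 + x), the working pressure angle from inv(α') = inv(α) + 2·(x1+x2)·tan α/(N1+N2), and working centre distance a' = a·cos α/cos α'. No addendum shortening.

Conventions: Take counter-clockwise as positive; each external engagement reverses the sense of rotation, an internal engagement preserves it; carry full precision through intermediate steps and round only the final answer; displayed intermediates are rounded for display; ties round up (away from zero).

1.4292

class = single-mesh tooth geometry [involute pair 12T × 50T, m = 1.296]
base radii: r_b1 = 7.055002, r_b2 = 29.395840
tip radii: r_a1 = 9.072000, r_a2 = 33.696000
no profile shift: α' = α, a' = a
action lengths: √(r_a1²−r_b1²) = 5.703344, √(r_a2²−r_b2²) = 16.471338
base pitch p_b = π·m·cos α = 3.693990
CR = (5.703344 + 16.471338 − 40.176000·sin 24.86800°)/3.693990 = 1.429214
contact ratio ≈ 1.4292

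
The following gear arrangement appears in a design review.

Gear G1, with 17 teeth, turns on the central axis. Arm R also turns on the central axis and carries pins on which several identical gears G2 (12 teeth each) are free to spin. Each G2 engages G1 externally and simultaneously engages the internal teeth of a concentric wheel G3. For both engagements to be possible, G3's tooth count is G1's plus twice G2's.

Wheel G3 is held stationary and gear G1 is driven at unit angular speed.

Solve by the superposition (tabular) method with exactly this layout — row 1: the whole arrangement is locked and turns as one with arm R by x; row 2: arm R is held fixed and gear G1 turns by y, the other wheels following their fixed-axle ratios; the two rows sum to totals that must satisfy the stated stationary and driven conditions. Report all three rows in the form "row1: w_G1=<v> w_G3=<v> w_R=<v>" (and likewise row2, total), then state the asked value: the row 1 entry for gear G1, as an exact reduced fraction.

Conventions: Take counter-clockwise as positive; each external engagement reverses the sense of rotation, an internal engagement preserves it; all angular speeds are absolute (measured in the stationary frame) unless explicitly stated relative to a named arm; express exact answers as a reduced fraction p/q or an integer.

topology: planetary set — G1 17T / G2 12T / G3 41T, arm = carrier (Willis)
row 1 — lock + rotate with arm: ω_sun = ω_ring = ω_arm = x
row 2 — arm fixed, fixed-axis ratios: sun y, ring −(17/41)·y, arm 0
boundary: total ω_ring = x − (17/41)·y = 0 and total ω_sun = x + y = 1  ⇒  y = 41/58, x = 17/58
row 2 ring = −(17/41)·41/58 = -17/58
totals (row 1 + row 2): sun 17/58 + 41/58 = 1, ring 17/58 + (-17/58) = 0, arm 17/58 + 0 = 17/58
asked cell (row1, sun) = 17/58

row1: w_G1=17/58 w_G3=17/58 w_R=17/58
row2: w_G1=41/58 w_G3=-17/58 w_R=0
total: w_G1=1 w_G3=0 w_R=17/58
asked value: 17/58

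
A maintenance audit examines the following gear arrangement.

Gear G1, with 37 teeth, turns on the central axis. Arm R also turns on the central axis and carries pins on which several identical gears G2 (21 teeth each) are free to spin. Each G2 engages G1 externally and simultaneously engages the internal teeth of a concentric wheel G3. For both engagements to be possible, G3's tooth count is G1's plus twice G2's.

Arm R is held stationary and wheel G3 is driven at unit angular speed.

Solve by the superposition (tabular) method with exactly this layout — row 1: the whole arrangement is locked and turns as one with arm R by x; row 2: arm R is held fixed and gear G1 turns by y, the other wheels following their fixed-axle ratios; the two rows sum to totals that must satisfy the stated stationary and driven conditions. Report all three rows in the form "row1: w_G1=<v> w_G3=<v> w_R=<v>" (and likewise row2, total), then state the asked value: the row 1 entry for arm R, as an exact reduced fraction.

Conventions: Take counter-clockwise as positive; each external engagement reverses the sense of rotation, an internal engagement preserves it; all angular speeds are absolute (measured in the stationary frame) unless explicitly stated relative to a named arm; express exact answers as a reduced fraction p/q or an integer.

row1: w_G1=0 w_G3=0 w_R=0
row2: w_G1=-79/37 w_G3=1 w_R=0
total: w_G1=-79/37 w_G3=1 w_R=0
asked value: 0

topology: planetary set — G1 37T / G2 21T / G3 79T, arm = carrier (Willis)
row 1 (train locked, turned with arm): all members turn x
row 2 (arm held, sun turns y): ω_ring = −(37/79)·y, ω_arm = 0
boundary: total ω_arm = x = 0 and total ω_ring = x − (37/79)·y = 1  ⇒  y = -79/37, x = 0
row 2 ring = −(37/79)·(-79/37) = 1
totals (row 1 + row 2): sun 0 + (-79/37) = -79/37, ring 0 + 1 = 1, arm 0 + 0 = 0
asked cell (row1, arm) = 0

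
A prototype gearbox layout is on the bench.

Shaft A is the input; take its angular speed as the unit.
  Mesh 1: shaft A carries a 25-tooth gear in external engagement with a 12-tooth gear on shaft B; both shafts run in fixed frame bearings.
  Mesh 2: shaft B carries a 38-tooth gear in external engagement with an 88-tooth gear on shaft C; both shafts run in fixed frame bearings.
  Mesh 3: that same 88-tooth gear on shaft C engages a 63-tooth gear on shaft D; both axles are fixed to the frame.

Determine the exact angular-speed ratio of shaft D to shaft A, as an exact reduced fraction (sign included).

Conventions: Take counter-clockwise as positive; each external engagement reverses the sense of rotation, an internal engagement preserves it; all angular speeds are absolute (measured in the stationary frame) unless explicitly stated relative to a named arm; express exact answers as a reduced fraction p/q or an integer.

class = fixed-axis compound train [3 meshes; 3 ratios multiply, 3 sense flips]
mesh 1 [25T→12T]: running ratio 25/12, sense −
mesh 2 [38T→88T]: running ratio 475/528, sense +
mesh 3 [88T→63T]: running ratio 475/378, sense −
ω_out/ω_in = -475/378

-475/378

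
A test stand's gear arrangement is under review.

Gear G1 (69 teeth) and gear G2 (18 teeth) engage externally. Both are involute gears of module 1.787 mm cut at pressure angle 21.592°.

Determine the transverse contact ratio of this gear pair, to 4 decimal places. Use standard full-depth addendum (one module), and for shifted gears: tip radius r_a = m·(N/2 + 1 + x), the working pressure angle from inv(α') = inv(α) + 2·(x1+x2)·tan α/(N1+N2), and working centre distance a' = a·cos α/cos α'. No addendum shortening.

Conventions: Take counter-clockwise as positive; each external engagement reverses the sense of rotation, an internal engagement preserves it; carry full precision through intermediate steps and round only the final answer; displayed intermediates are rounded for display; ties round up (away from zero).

single-mesh involute tooth geometry (69T engaging 18T at module 1.787)
base radii: r_b1 = 57.325283, r_b2 = 14.954422
tip radii: r_a1 = 63.438500, r_a2 = 17.870000
no profile shift: α' = α, a' = a
action lengths: √(r_a1²−r_b1²) = 27.170852, √(r_a2²−r_b2²) = 9.782749
base pitch p_b = π·m·cos α = 5.220078
CR = (27.170852 + 9.782749 − 77.734500·sin 21.59200°)/5.220078 = 1.599155
contact ratio ≈ 1.5992

1.5992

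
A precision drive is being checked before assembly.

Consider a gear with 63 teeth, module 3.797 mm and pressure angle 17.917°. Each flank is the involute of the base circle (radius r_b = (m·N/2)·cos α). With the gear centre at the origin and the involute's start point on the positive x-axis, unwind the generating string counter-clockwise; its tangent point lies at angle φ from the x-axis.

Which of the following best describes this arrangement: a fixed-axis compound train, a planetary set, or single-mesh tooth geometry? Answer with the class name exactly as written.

topology: single-mesh involute geometry — m = 3.797, N = 63
classification: single-mesh tooth geometry

single-mesh tooth geometry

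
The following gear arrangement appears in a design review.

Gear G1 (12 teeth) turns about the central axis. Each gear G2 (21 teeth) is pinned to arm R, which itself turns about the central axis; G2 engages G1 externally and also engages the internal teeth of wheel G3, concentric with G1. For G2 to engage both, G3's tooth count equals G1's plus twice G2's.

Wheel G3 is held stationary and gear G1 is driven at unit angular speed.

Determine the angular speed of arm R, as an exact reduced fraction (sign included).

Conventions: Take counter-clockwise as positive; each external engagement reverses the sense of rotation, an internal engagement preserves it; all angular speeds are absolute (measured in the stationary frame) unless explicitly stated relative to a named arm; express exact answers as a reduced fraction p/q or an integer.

2/11

recognized (axles ride arm R): planetary set, 12/21/54 teeth
ring teeth: 12 + 2·21 = 54
12(ω_sun−ω_arm) = −54(ω_ring−ω_arm),  ω_ring = 0, ω_sun = 1
12(1−ω_arm) = −54(0−ω_arm)  ⇒  66·ω_arm = 12  ⇒  ω_arm = 2/11
exact speed ratio = 2/11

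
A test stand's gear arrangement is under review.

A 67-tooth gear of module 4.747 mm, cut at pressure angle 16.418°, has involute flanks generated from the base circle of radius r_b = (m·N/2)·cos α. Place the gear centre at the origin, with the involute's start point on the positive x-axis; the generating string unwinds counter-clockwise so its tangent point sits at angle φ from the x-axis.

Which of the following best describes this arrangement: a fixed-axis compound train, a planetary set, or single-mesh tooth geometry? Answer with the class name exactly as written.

class = single-mesh tooth geometry [base-circle involute, m = 4.747, 67T]
classification: single-mesh tooth geometry

single-mesh tooth geometry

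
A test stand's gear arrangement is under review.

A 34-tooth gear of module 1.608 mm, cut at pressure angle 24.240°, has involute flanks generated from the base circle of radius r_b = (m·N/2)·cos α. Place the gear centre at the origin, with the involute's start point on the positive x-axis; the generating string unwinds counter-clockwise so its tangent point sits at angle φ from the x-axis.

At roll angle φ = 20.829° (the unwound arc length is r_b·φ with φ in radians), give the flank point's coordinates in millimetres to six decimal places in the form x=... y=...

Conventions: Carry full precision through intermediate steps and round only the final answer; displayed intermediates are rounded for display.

x=26.518937 y=0.393928

recognized (one wheel, involute flank): single-mesh tooth geometry, m = 1.608, N = 34
pitch radius r_p = m·N/2 = 1.608·34/2 = 27.336000
base radius r_b = r_p·cos α = 27.336000·cos 24.240° = 24.925886
roll angle φ = 20.829° = 0.36353463 rad
x = r_b·(cos φ + φ·sin φ) = 26.518937
y = r_b·(sin φ − φ·cos φ) = 0.393928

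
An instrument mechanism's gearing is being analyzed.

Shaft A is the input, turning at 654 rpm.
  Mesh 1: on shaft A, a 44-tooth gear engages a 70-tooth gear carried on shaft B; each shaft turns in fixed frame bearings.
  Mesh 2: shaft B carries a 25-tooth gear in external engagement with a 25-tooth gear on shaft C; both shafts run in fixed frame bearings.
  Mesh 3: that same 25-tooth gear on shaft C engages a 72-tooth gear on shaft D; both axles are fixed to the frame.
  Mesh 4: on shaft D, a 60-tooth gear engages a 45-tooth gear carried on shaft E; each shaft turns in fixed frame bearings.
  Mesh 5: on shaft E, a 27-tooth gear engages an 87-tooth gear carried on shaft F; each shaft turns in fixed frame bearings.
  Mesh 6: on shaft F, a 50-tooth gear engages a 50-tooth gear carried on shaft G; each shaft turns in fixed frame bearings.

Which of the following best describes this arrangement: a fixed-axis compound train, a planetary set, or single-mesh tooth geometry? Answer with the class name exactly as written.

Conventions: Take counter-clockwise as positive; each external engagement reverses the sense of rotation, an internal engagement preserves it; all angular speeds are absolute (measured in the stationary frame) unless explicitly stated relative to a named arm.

fixed-axis compound train

recognized (7 fixed axles, 6 meshes): fixed-axis compound train
classification: fixed-axis compound train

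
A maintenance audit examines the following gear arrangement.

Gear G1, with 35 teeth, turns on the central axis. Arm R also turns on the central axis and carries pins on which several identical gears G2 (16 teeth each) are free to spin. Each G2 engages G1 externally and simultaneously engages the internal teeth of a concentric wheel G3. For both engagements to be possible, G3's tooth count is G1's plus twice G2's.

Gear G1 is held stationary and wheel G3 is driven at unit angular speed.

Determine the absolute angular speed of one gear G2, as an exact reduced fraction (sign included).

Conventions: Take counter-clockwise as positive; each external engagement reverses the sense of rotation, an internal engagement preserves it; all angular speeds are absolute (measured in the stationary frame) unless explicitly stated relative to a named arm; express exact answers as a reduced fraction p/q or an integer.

67/32

recognized (axles ride arm R): planetary set, 35/16/67 teeth
ring teeth: 35 + 2·16 = 67
35(ω_sun−ω_arm) = −67(ω_ring−ω_arm),  ω_sun = 0, ω_ring = 1
35(0−ω_arm) = −67(1−ω_arm)  ⇒  102·ω_arm = 67  ⇒  ω_arm = 67/102
sun–planet mesh: 35·(0−67/102) = −16·(ω_p−ω_arm)  ⇒  ω_p−ω_arm = 2345/1632
ω_p = 67/102 + 2345/1632 = 67/32
exact speed ratio = 67/32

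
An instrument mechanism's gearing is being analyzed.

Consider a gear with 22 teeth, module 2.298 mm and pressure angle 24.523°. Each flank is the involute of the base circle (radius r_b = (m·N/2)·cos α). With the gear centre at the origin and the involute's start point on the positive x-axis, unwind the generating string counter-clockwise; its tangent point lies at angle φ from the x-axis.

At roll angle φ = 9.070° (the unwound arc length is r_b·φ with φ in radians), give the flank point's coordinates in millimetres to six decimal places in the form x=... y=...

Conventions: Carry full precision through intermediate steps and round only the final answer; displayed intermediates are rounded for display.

topology: single-mesh involute geometry — m = 2.298, N = 22
pitch radius r_p = m·N/2 = 2.298·22/2 = 25.278000
base radius r_b = r_p·cos α = 25.278000·cos 24.523° = 22.997791
roll angle φ = 9.070° = 0.15830136 rad
x = r_b·(cos φ + φ·sin φ) = 23.284143
y = r_b·(sin φ − φ·cos φ) = 0.030334

x=23.284143 y=0.030334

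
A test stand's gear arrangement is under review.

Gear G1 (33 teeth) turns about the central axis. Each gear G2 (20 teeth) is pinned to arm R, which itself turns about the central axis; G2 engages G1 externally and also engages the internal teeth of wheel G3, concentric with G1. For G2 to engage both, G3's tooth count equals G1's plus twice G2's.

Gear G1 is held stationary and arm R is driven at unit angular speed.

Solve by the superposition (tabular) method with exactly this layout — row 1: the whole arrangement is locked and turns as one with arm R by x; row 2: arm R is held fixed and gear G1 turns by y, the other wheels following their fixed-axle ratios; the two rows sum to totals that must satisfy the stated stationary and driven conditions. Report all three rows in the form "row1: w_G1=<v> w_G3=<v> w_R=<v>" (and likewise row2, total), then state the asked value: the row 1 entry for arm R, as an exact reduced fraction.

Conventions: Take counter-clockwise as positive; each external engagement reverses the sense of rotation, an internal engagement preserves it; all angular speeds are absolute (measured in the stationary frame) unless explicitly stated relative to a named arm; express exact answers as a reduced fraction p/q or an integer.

row1: w_G1=1 w_G3=1 w_R=1
row2: w_G1=-1 w_G3=33/73 w_R=0
total: w_G1=0 w_G3=106/73 w_R=1
asked value: 1

recognized (axles ride arm R): planetary set, 33/20/73 teeth
row 1 (train locked, turned with arm): all members turn x
row 2 (arm held, sun turns y): ω_ring = −(33/73)·y, ω_arm = 0
boundary: total ω_sun = x + y = 0 and total ω_arm = x = 1  ⇒  y = -1, x = 1
row 2 ring = −(33/73)·(-1) = 33/73
totals (row 1 + row 2): sun 1 + (-1) = 0, ring 1 + 33/73 = 106/73, arm 1 + 0 = 1
asked cell (row1, arm) = 1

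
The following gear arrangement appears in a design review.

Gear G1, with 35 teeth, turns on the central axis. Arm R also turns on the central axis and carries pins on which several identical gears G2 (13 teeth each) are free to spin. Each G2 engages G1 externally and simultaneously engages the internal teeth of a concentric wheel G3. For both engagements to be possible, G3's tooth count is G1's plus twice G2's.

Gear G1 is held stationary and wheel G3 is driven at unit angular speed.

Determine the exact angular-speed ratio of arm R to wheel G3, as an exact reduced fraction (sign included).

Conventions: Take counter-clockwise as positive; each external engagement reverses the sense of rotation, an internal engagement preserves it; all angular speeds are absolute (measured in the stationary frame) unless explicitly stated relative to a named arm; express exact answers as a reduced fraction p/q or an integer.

61/96

class = planetary set [G3 = 35+2·13 = 61; Willis about the carrier]
ring teeth: 35 + 2·13 = 61
35(ω_sun−ω_arm) = −61(ω_ring−ω_arm),  ω_sun = 0, ω_ring = 1
35(0−ω_arm) = −61(1−ω_arm)  ⇒  96·ω_arm = 61  ⇒  ω_arm = 61/96
ω_out/ω_in = 61/96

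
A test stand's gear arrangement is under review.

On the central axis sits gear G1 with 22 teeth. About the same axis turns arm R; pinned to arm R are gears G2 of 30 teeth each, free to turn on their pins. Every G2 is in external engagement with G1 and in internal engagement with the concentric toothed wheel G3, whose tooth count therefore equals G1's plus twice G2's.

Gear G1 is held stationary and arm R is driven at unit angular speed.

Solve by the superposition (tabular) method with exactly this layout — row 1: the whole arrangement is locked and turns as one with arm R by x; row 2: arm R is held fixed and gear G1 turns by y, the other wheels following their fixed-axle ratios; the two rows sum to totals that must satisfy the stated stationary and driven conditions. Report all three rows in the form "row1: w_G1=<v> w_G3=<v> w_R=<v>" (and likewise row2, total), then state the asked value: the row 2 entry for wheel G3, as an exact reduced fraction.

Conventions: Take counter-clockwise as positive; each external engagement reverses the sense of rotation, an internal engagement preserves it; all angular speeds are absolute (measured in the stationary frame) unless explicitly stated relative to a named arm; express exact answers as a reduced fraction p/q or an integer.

row1: w_G1=1 w_G3=1 w_R=1
row2: w_G1=-1 w_G3=11/41 w_R=0
total: w_G1=0 w_G3=52/41 w_R=1
asked value: 11/41

recognized (axles ride arm R): planetary set, 22/30/82 teeth
row 1 — lock + rotate with arm: ω_sun = ω_ring = ω_arm = x
row 2: sun turns y, ring = −(22/82)·y, arm 0
boundary: total ω_sun = x + y = 0 and total ω_arm = x = 1  ⇒  y = -1, x = 1
row 2 ring = −(22/82)·(-1) = 11/41
totals (row 1 + row 2): sun 1 + (-1) = 0, ring 1 + 11/41 = 52/41, arm 1 + 0 = 1
asked cell (row2, ring) = 11/41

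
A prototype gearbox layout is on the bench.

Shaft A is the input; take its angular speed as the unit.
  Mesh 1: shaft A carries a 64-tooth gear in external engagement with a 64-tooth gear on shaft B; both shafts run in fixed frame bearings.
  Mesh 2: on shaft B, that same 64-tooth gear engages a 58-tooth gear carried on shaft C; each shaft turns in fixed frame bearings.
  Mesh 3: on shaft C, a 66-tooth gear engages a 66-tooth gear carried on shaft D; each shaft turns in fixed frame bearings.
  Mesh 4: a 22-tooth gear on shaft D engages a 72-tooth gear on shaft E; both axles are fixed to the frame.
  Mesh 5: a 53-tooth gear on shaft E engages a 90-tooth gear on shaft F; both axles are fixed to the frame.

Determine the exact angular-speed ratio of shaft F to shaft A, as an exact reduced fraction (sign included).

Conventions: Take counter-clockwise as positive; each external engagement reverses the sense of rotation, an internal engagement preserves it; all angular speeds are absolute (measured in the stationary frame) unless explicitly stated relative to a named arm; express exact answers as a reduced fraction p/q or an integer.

class = fixed-axis compound train [5 meshes; 5 ratios multiply, 5 sense flips]
mesh 1 [64T→64T]: running ratio 1, sense −
mesh 2 [64T→58T]: running ratio 32/29, sense +
mesh 3 [66T→66T]: running ratio 32/29, sense −
mesh 4 [22T→72T]: running ratio 88/261, sense +
mesh 5 [53T→90T]: running ratio 2332/11745, sense −
ω_out/ω_in = -2332/11745

-2332/11745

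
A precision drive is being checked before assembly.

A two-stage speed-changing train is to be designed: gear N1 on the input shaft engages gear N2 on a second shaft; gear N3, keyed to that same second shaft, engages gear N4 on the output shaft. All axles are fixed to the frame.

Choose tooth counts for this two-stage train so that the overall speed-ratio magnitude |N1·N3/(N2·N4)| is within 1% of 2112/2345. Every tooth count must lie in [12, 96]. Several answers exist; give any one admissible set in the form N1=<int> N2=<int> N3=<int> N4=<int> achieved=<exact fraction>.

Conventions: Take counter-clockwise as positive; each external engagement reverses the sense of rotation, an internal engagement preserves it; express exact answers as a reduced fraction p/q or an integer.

N1=22 N2=35 N3=96 N4=67 achieved=2112/2345

2-stage fixed-axis compound train for ratio 2112/2345
target = 2112/2345 in lowest terms: an exact hit needs N1·N3 = k·2112 and N2·N4 = k·2345 for one integer k, every count in [12, 96]; additionally prefer no 1:1 stage (N1 ≠ N2, N3 ≠ N4)
k = 1: N1·N3 = 2112 = 22·96, N2·N4 = 2345 = 35·67
achieved = 22·96/(35·67) = 2112/2345; |achieved − target| = 0 ≤ 528/58625 ✓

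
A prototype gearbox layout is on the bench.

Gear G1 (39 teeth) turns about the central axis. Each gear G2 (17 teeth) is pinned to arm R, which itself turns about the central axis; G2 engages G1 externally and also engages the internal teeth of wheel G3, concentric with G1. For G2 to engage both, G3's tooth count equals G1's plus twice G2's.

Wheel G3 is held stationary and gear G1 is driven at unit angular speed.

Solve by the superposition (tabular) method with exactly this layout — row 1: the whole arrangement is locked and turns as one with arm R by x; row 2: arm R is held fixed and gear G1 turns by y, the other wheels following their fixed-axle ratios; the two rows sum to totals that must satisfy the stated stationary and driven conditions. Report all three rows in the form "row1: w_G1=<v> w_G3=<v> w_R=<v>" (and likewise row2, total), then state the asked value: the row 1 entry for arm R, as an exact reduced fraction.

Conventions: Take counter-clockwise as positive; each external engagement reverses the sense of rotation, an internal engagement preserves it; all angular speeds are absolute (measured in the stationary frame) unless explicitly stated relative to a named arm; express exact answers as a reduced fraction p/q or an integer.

planetary set (39T centre, 17T on arm, 73T internal) — Willis relation
row 1 (train locked, turned with arm): all members turn x
row 2: sun turns y, ring = −(39/73)·y, arm 0
boundary: total ω_ring = x − (39/73)·y = 0 and total ω_sun = x + y = 1  ⇒  y = 73/112, x = 39/112
row 2 ring = −(39/73)·73/112 = -39/112
totals (row 1 + row 2): sun 39/112 + 73/112 = 1, ring 39/112 + (-39/112) = 0, arm 39/112 + 0 = 39/112
asked cell (row1, arm) = 39/112

row1: w_G1=39/112 w_G3=39/112 w_R=39/112
row2: w_G1=73/112 w_G3=-39/112 w_R=0
total: w_G1=1 w_G3=0 w_R=39/112
asked value: 39/112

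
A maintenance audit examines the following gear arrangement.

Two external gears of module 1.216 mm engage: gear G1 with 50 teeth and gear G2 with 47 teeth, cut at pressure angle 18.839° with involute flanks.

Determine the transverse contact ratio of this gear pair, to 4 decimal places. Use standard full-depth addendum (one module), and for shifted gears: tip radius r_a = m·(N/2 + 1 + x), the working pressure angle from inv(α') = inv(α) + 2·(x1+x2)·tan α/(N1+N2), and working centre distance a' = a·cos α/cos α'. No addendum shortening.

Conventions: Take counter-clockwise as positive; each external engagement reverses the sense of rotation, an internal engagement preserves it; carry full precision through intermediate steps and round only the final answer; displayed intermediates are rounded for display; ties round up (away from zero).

1.8136

single-mesh involute tooth geometry (50T engaging 47T at module 1.216)
base radii: r_b1 = 28.771462, r_b2 = 27.045175
tip radii: r_a1 = 31.616000, r_a2 = 29.792000
no profile shift: α' = α, a' = a
action lengths: √(r_a1²−r_b1²) = 13.106274, √(r_a2²−r_b2²) = 12.494871
base pitch p_b = π·m·cos α = 3.615529
CR = (13.106274 + 12.494871 − 58.976000·sin 18.83900°)/3.615529 = 1.813623
contact ratio ≈ 1.8136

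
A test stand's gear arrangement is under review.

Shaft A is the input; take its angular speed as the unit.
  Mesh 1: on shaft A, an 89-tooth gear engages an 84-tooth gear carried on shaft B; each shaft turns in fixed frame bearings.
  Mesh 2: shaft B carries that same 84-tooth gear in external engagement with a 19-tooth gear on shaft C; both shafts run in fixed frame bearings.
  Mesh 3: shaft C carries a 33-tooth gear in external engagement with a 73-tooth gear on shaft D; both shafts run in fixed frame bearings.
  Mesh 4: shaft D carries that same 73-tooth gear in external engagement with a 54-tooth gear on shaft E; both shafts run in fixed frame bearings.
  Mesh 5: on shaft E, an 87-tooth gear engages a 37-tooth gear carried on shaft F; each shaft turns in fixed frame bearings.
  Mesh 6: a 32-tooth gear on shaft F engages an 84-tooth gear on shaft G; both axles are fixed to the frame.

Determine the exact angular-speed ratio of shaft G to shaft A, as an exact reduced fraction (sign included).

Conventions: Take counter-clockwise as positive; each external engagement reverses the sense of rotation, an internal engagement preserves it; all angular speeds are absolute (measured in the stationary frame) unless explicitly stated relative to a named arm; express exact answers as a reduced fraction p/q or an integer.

class = fixed-axis compound train [6 meshes; 6 ratios multiply, 6 sense flips]
mesh 1 [89T→84T]: running ratio 89/84, sense −
mesh 2 [84T→19T]: running ratio 89/19, sense +
mesh 3 [33T→73T]: running ratio 2937/1387, sense −
mesh 4 [73T→54T]: running ratio 979/342, sense +
mesh 5 [87T→37T]: running ratio 28391/4218, sense −
mesh 6 [32T→84T]: running ratio 113564/44289, sense +
ω_out/ω_in = 113564/44289

113564/44289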